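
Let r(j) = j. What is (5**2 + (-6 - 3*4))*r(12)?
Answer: 84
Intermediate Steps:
(5**2 + (-6 - 3*4))*r(12) = (5**2 + (-6 - 3*4))*12 = (25 + (-6 - 12))*12 = (25 - 18)*12 = 7*12 = 84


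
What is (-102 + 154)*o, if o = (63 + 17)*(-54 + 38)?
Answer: -66560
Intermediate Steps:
o = -1280 (o = 80*(-16) = -1280)
(-102 + 154)*o = (-102 + 154)*(-1280) = 52*(-1280) = -66560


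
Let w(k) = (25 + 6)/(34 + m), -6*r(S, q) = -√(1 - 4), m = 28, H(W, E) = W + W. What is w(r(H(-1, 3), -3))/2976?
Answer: 1/5952 ≈ 0.00016801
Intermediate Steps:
H(W, E) = 2*W
r(S, q) = I*√3/6 (r(S, q) = -(-1)*√(1 - 4)/6 = -(-1)*√(-3)/6 = -(-1)*I*√3/6 = I*√3/6)
w(k) = ½ (w(k) = (25 + 6)/(34 + 28) = 31/62 = 31*(1/62) = ½)
w(r(H(-1, 3), -3))/2976 = (½)/2976 = (½)*(1/2976) = 1/5952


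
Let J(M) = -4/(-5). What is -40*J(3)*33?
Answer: -1056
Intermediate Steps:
J(M) = 4/5 (J(M) = -4*(-1/5) = 4/5)
-40*J(3)*33 = -40*4/5*33 = -32*33 = -1056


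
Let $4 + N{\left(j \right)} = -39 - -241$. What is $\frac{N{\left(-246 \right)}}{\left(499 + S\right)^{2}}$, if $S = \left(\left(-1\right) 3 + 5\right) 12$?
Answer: $\frac{198}{273529} \approx 0.00072387$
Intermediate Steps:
$N{\left(j \right)} = 198$ ($N{\left(j \right)} = -4 - -202 = -4 + \left(-39 + 241\right) = -4 + 202 = 198$)
$S = 24$ ($S = \left(-3 + 5\right) 12 = 2 \cdot 12 = 24$)
$\frac{N{\left(-246 \right)}}{\left(499 + S\right)^{2}} = \frac{198}{\left(499 + 24\right)^{2}} = \frac{198}{523^{2}} = \frac{198}{273529}$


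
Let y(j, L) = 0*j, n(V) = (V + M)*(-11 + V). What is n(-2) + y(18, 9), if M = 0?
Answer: 26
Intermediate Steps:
n(V) = V*(-11 + V) (n(V) = (V + 0)*(-11 + V) = V*(-11 + V))
y(j, L) = 0
n(-2) + y(18, 9) = -2*(-11 - 2) + 0 = -2*(-13) + 0 = 26 + 0 = 26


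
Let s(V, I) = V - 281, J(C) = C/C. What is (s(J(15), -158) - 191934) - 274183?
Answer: -466397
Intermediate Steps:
J(C) = 1
s(V, I) = -281 + V
(s(J(15), -158) - 191934) - 274183 = ((-281 + 1) - 191934) - 274183 = (-280 - 191934) - 274183 = -192214 - 274183 = -466397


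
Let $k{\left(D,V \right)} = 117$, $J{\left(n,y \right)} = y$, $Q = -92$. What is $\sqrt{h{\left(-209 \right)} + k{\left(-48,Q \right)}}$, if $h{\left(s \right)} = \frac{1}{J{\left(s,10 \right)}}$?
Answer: $\frac{\sqrt{11710}}{10} \approx 10.821$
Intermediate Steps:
$h{\left(s \right)} = \frac{1}{10}$
$\sqrt{h{\left(-209 \right)} + k{\left(-48,Q \right)}} = \sqrt{\frac{1}{10} + 117} = \sqrt{\frac{1171}{10}} = \frac{\sqrt{11710}}{10}$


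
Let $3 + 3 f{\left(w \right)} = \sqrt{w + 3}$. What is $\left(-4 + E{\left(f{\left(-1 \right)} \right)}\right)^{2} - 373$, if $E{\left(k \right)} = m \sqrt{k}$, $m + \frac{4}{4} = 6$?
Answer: $-373 + \frac{\left(12 - 5 i \sqrt{3} \sqrt{3 - \sqrt{2}}\right)^{2}}{9} \approx -370.21 - 29.082 i$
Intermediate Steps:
$m = 5$ ($m = -1 + 6 = 5$)
$f{\left(w \right)} = -1 + \frac{\sqrt{3 + w}}{3}$ ($f{\left(w \right)} = -1 + \frac{\sqrt{w + 3}}{3} = -1 + \frac{\sqrt{3 + w}}{3}$)
$E{\left(k \right)} = 5 \sqrt{k}$
$\left(-4 + E{\left(f{\left(-1 \right)} \right)}\right)^{2} - 373 = \left(-4 + 5 \sqrt{-1 + \frac{\sqrt{3 - 1}}{3}}\right)^{2} - 373 = \left(-4 + 5 \sqrt{-1 + \frac{\sqrt{2}}{3}}\right)^{2} - 373 = -373 + \left(-4 + 5 \sqrt{-1 + \frac{\sqrt{2}}{3}}\right)^{2}$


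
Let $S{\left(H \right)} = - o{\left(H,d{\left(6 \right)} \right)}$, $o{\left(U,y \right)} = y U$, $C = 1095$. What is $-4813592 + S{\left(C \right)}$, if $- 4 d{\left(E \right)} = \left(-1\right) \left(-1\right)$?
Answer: $- \frac{19253273}{4} \approx -4.8133 \cdot 10^{6}$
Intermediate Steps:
$d{\left(E \right)} = - \frac{1}{4}$ ($d{\left(E \right)} = - \frac{\left(-1\right) \left(-1\right)}{4} = \left(- \frac{1}{4}\right) 1 = - \frac{1}{4}$)
$o{\left(U,y \right)} = U y$
$S{\left(H \right)} = \frac{H}{4}$ ($S{\left(H \right)} = - \frac{H \left(-1\right)}{4} = - \frac{\left(-1\right) H}{4} = \frac{H}{4}$)
$-4813592 + S{\left(C \right)} = -4813592 + \frac{1}{4} \cdot 1095 = -4813592 + \frac{1095}{4} = - \frac{19253273}{4}$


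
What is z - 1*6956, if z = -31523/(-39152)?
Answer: -272309789/39152 ≈ -6955.2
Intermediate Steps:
z = 31523/39152 (z = -31523*(-1/39152) = 31523/39152 ≈ 0.80514)
z - 1*6956 = 31523/39152 - 1*6956 = 31523/39152 - 6956 = -272309789/39152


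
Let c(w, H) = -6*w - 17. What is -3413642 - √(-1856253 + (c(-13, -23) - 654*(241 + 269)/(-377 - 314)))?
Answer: -3413642 - 2*I*√221516484053/691 ≈ -3.4136e+6 - 1362.2*I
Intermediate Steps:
c(w, H) = -17 - 6*w
-3413642 - √(-1856253 + (c(-13, -23) - 654*(241 + 269)/(-377 - 314))) = -3413642 - √(-1856253 + ((-17 - 6*(-13)) - 654*(241 + 269)/(-377 - 314))) = -3413642 - √(-1856253 + ((-17 + 78) - 333540/(-691))) = -3413642 - √(-1856253 + (61 - 333540*(-1)/691)) = -3413642 - √(-1856253 + (61 - 654*(-510/691))) = -3413642 - √(-1856253 + (61 + 333540/691)) = -3413642 - √(-1856253 + 375691/691) = -3413642 - √(-1282295132/691) = -3413642 - 2*I*√221516484053/691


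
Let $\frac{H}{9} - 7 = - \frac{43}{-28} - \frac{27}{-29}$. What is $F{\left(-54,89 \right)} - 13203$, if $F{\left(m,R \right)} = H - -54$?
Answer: $- \frac{10607805}{812} \approx -13064.0$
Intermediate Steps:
$H = \frac{69183}{812}$ ($H = 63 + 9 \left(- \frac{43}{-28} - \frac{27}{-29}\right) = 63 + 9 \left(\left(-43\right) \left(- \frac{1}{28}\right) - - \frac{27}{29}\right) = 63 + 9 \left(\frac{43}{28} + \frac{27}{29}\right) = 63 + 9 \cdot \frac{2003}{812} = 63 + \frac{18027}{812} = \frac{69183}{812} \approx 85.201$)
$F{\left(m,R \right)} = \frac{113031}{812}$ ($F{\left(m,R \right)} = \frac{69183}{812} - -54 = \frac{69183}{812} + 54 = \frac{113031}{812}$)
$F{\left(-54,89 \right)} - 13203 = \frac{113031}{812} - 13203 = - \frac{10607805}{812}$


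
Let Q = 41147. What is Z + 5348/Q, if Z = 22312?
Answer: 918077212/41147 ≈ 22312.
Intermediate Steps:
Z + 5348/Q = 22312 + 5348/41147 = 918077212/41147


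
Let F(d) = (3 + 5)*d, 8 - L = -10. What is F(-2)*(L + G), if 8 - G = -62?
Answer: -1408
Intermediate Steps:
L = 18 (L = 8 - 1*(-10) = 8 + 10 = 18)
F(d) = 8*d
G = 70 (G = 8 - 1*(-62) = 8 + 62 = 70)
F(-2)*(L + G) = (8*(-2))*(18 + 70) = -16*88 = -1408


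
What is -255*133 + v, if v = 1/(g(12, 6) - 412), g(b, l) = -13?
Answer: -14413876/425 ≈ -33915.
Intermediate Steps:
v = -1/425 (v = 1/(-13 - 412) = 1/(-425) = -1/425 ≈ -0.0023529)
-255*133 + v = -255*133 - 1/425 = -33915 - 1/425 = -14413876/425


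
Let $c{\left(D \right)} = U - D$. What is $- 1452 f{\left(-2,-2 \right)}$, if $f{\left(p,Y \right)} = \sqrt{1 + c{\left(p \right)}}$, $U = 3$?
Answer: $- 1452 \sqrt{6} \approx -3556.7$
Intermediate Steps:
$c{\left(D \right)} = 3 - D$
$f{\left(p,Y \right)} = \sqrt{4 - p}$ ($f{\left(p,Y \right)} = \sqrt{1 - \left(-3 + p\right)} = \sqrt{4 - p}$)
$- 1452 f{\left(-2,-2 \right)} = - 1452 \sqrt{4 - -2} = - 1452 \sqrt{4 + 2} = - 1452 \sqrt{6}$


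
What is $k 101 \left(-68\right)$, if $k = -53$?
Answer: $364004$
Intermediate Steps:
$k 101 \left(-68\right) = \left(-53\right) 101 \left(-68\right) = \left(-5353\right) \left(-68\right) = 364004$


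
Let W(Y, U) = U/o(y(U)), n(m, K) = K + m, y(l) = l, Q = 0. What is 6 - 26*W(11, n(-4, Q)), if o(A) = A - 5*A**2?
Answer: 100/21 ≈ 4.7619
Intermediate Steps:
W(Y, U) = 1/(1 - 5*U) (W(Y, U) = U/((U*(1 - 5*U))) = U*(1/(U*(1 - 5*U))) = 1/(1 - 5*U))
6 - 26*W(11, n(-4, Q)) = 6 - (-26)/(-1 + 5*(0 - 4)) = 6 - (-26)/(-1 + 5*(-4)) = 6 - (-26)/(-1 - 20) = 6 - (-26)/(-21) = 6 - (-26)*(-1)/21 = 6 - 26*1/21 = 6 - 26/21 = 100/21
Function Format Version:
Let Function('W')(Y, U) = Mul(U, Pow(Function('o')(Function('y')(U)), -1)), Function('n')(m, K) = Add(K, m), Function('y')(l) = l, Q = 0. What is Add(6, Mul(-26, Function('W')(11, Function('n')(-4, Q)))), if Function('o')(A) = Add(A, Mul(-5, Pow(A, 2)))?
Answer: Rational(100, 21) ≈ 4.7619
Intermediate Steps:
Function('W')(Y, U) = Pow(Add(1, Mul(-5, U)), -1) (Function('W')(Y, U) = Mul(U, Pow(Mul(U, Add(1, Mul(-5, U))), -1)) = Mul(U, Mul(Pow(U, -1), Pow(Add(1, Mul(-5, U)), -1))) = Pow(Add(1, Mul(-5, U)), -1))
Add(6, Mul(-26, Function('W')(11, Function('n')(-4, Q)))) = Add(6, Mul(-26, Mul(-1, Pow(Add(-1, Mul(5, Add(0, -4))), -1)))) = Add(6, Mul(-26, Mul(-1, Pow(Add(-1, Mul(5, -4)), -1)))) = Add(6, Mul(-26, Mul(-1, Pow(Add(-1, -20), -1)))) = Add(6, Mul(-26, Mul(-1, Pow(-21, -1)))) = Add(6, Mul(-26, Mul(-1, Rational(-1, 21)))) = Add(6, Mul(-26, Rational(1, 21))) = Add(6, Rational(-26, 21)) = Rational(100, 21)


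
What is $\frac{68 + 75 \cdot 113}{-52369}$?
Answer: $- \frac{8543}{52369} \approx -0.16313$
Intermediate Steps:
$\frac{68 + 75 \cdot 113}{-52369} = \left(68 + 8475\right) \left(- \frac{1}{52369}\right) = 8543 \left(- \frac{1}{52369}\right) = - \frac{8543}{52369}$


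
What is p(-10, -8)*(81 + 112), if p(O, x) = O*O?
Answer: 19300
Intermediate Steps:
p(O, x) = O²
p(-10, -8)*(81 + 112) = (-10)²*(81 + 112) = 100*193 = 19300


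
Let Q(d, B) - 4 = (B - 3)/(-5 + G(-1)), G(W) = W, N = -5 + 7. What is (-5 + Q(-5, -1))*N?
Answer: -2/3 ≈ -0.66667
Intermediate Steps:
N = 2
Q(d, B) = 9/2 - B/6 (Q(d, B) = 4 + (B - 3)/(-5 - 1) = 4 + (-3 + B)/(-6) = 4 + (-3 + B)*(-1/6) = 4 + (1/2 - B/6) = 9/2 - B/6)
(-5 + Q(-5, -1))*N = (-5 + (9/2 - 1/6*(-1)))*2 = (-5 + (9/2 + 1/6))*2 = (-5 + 14/3)*2 = -1/3*2 = -2/3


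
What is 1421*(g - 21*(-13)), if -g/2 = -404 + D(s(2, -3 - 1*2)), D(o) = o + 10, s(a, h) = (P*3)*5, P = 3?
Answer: 1379791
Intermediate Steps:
s(a, h) = 45 (s(a, h) = (3*3)*5 = 9*5 = 45)
D(o) = 10 + o
g = 698 (g = -2*(-404 + (10 + 45)) = -2*(-404 + 55) = -2*(-349) = 698)
1421*(g - 21*(-13)) = 1421*(698 - 21*(-13)) = 1421*(698 + 273) = 1421*971 = 1379791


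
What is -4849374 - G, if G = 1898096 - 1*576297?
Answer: -6171173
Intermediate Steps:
G = 1321799 (G = 1898096 - 576297 = 1321799)
-4849374 - G = -4849374 - 1*1321799 = -4849374 - 1321799 = -6171173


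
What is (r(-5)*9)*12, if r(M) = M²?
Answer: 2700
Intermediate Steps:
(r(-5)*9)*12 = ((-5)²*9)*12 = (25*9)*12 = 225*12 = 2700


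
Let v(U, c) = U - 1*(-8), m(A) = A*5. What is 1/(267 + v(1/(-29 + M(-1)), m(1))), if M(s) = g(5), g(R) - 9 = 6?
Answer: 14/3849 ≈ 0.0036373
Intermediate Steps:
g(R) = 15 (g(R) = 9 + 6 = 15)
M(s) = 15
m(A) = 5*A
v(U, c) = 8 + U (v(U, c) = U + 8 = 8 + U)
1/(267 + v(1/(-29 + M(-1)), m(1))) = 1/(267 + (8 + 1/(-29 + 15))) = 1/(267 + (8 + 1/(-14))) = 1/(267 + (8 - 1/14)) = 1/(267 + 111/14) = 1/(3849/14) = 14/3849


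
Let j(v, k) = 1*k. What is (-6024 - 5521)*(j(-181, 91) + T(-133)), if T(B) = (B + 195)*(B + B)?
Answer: 189349545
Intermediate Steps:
T(B) = 2*B*(195 + B) (T(B) = (195 + B)*(2*B) = 2*B*(195 + B))
j(v, k) = k
(-6024 - 5521)*(j(-181, 91) + T(-133)) = (-6024 - 5521)*(91 + 2*(-133)*(195 - 133)) = -11545*(91 + 2*(-133)*62) = -11545*(91 - 16492) = -11545*(-16401) = 189349545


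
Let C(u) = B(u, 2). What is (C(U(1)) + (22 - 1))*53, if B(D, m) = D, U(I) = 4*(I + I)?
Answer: 1537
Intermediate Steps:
U(I) = 8*I (U(I) = 4*(2*I) = 8*I)
C(u) = u
(C(U(1)) + (22 - 1))*53 = (8*1 + (22 - 1))*53 = (8 + 21)*53 = 29*53 = 1537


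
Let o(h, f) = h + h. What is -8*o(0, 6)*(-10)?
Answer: 0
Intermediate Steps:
o(h, f) = 2*h
-8*o(0, 6)*(-10) = -16*0*(-10) = -8*0*(-10) = 0*(-10) = 0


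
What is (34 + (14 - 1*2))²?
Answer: 2116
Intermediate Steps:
(34 + (14 - 1*2))² = (34 + (14 - 2))² = (34 + 12)² = 46² = 2116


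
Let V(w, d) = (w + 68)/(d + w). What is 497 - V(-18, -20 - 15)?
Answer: 26391/53 ≈ 497.94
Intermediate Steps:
V(w, d) = (68 + w)/(d + w)
497 - V(-18, -20 - 15) = 497 - (68 - 18)/((-20 - 15) - 18) = 497 - 50/(-35 - 18) = 497 - 50/(-53) = 497 - (-1)*50/53 = 497 - 1*(-50/53) = 497 + 50/53 = 26391/53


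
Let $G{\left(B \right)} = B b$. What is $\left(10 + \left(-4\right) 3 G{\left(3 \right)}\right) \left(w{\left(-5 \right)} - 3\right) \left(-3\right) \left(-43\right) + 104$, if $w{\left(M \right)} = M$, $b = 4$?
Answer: $138392$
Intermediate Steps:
$G{\left(B \right)} = 4 B$ ($G{\left(B \right)} = B 4 = 4 B$)
$\left(10 + \left(-4\right) 3 G{\left(3 \right)}\right) \left(w{\left(-5 \right)} - 3\right) \left(-3\right) \left(-43\right) + 104 = \left(10 + \left(-4\right) 3 \cdot 4 \cdot 3\right) \left(-5 - 3\right) \left(-3\right) \left(-43\right) + 104 = \left(10 - 144\right) \left(-8\right) \left(-3\right) \left(-43\right) + 104 = \left(-134\right) \left(-8\right) \left(-3\right) \left(-43\right) + 104 = 1072 \left(-3\right) \left(-43\right) + 104 = \left(-3216\right) \left(-43\right) + 104 = 138288 + 104 = 138392$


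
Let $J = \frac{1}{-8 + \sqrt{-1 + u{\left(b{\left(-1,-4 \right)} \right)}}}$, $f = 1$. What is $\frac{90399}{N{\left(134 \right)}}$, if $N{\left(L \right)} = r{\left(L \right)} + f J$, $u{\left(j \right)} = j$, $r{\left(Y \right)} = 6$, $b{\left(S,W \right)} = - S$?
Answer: $\frac{723192}{47} \approx 15387.0$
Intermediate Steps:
$J = - \frac{1}{8}$ ($J = \frac{1}{-8 + \sqrt{-1 - -1}} = \frac{1}{-8 + \sqrt{-1 + 1}} = \frac{1}{-8 + \sqrt{0}} = \frac{1}{-8 + 0} = \frac{1}{-8} = - \frac{1}{8} \approx -0.125$)
$N{\left(L \right)} = \frac{47}{8}$ ($N{\left(L \right)} = 6 + 1 \left(- \frac{1}{8}\right) = 6 - \frac{1}{8} = \frac{47}{8}$)
$\frac{90399}{N{\left(134 \right)}} = \frac{90399}{\frac{47}{8}} = 90399 \cdot \frac{8}{47} = \frac{723192}{47}$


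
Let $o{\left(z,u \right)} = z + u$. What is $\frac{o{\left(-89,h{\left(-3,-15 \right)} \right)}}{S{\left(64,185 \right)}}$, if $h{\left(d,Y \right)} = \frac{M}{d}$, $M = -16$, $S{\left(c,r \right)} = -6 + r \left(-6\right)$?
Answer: $\frac{251}{3348} \approx 0.07497$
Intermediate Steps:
$S{\left(c,r \right)} = -6 - 6 r$
$h{\left(d,Y \right)} = - \frac{16}{d}$
$o{\left(z,u \right)} = u + z$
$\frac{o{\left(-89,h{\left(-3,-15 \right)} \right)}}{S{\left(64,185 \right)}} = \frac{- \frac{16}{-3} - 89}{-6 - 1110} = \frac{\left(-16\right) \left(- \frac{1}{3}\right) - 89}{-6 - 1110} = \frac{\frac{16}{3} - 89}{-1116} = \left(- \frac{251}{3}\right) \left(- \frac{1}{1116}\right) = \frac{251}{3348}$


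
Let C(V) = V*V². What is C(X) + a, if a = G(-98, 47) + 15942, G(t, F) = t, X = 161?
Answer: 4189125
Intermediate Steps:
a = 15844 (a = -98 + 15942 = 15844)
C(V) = V³
C(X) + a = 161³ + 15844 = 4173281 + 15844 = 4189125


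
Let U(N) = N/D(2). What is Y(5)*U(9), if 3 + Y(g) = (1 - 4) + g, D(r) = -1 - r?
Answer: 3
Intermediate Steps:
Y(g) = -6 + g (Y(g) = -3 + ((1 - 4) + g) = -3 + (-3 + g) = -6 + g)
U(N) = -N/3 (U(N) = N/(-1 - 1*2) = N/(-1 - 2) = N/(-3) = N*(-⅓) = -N/3)
Y(5)*U(9) = (-6 + 5)*(-⅓*9) = -1*(-3) = 3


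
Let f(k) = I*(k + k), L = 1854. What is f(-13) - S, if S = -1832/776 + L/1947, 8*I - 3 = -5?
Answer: 995739/125906 ≈ 7.9086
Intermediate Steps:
I = -¼ (I = 3/8 + (⅛)*(-5) = 3/8 - 5/8 = -¼ ≈ -0.25000)
f(k) = -k/2 (f(k) = -(k + k)/4 = -k/2)
S = -88675/62953 (S = -1832/776 + 1854/1947 = -1832*1/776 + 1854*(1/1947) = -229/97 + 618/649 = -88675/62953 ≈ -1.4086)
f(-13) - S = -½*(-13) - 1*(-88675/62953) = 13/2 + 88675/62953 = 995739/125906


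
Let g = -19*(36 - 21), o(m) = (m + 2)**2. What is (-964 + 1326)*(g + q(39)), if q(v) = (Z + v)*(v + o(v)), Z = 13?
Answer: 32274110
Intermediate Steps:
o(m) = (2 + m)**2
q(v) = (13 + v)*(v + (2 + v)**2)
g = -285 (g = -19*15 = -285)
(-964 + 1326)*(g + q(39)) = (-964 + 1326)*(-285 + (52 + 39**3 + 18*39**2 + 69*39)) = 362*(-285 + (52 + 59319 + 18*1521 + 2691)) = 362*(-285 + (52 + 59319 + 27378 + 2691)) = 362*(-285 + 89440) = 362*89155 = 32274110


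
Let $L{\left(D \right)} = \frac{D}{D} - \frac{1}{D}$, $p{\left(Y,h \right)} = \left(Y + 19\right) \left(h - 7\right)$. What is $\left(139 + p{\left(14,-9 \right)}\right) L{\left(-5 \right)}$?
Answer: $- \frac{2334}{5} \approx -466.8$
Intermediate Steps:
$p{\left(Y,h \right)} = \left(-7 + h\right) \left(19 + Y\right)$ ($p{\left(Y,h \right)} = \left(19 + Y\right) \left(-7 + h\right) = \left(-7 + h\right) \left(19 + Y\right)$)
$L{\left(D \right)} = 1 - \frac{1}{D}$
$\left(139 + p{\left(14,-9 \right)}\right) L{\left(-5 \right)} = \left(139 + \left(-133 - 98 + 19 \left(-9\right) + 14 \left(-9\right)\right)\right) \frac{-1 - 5}{-5} = \left(139 - 528\right) \left(\left(- \frac{1}{5}\right) \left(-6\right)\right) = \left(139 - 528\right) \frac{6}{5} = \left(-389\right) \frac{6}{5} = - \frac{2334}{5}$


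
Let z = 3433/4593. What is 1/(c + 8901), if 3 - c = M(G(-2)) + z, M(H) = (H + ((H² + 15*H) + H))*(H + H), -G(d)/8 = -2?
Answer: -4593/36710689 ≈ -0.00012511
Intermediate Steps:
G(d) = 16 (G(d) = -8*(-2) = 16)
z = 3433/4593 (z = 3433*(1/4593) = 3433/4593 ≈ 0.74744)
M(H) = 2*H*(H² + 17*H) (M(H) = (H + (H² + 16*H))*(2*H) = (H² + 17*H)*(2*H) = 2*H*(H² + 17*H))
c = -77592982/4593 (c = 3 - (2*16²*(17 + 16) + 3433/4593) = 3 - (2*256*33 + 3433/4593) = 3 - (16896 + 3433/4593) = 3 - 1*77606761/4593 = 3 - 77606761/4593 = -77592982/4593 ≈ -16894.)
1/(c + 8901) = 1/(-77592982/4593 + 8901) = 1/(-36710689/4593) = -4593/36710689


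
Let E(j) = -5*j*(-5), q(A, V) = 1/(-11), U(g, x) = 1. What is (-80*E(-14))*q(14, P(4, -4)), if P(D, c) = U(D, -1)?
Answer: -28000/11 ≈ -2545.5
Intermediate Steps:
P(D, c) = 1
q(A, V) = -1/11
E(j) = 25*j
(-80*E(-14))*q(14, P(4, -4)) = -2000*(-14)*(-1/11) = -80*(-350)*(-1/11) = 28000*(-1/11) = -28000/11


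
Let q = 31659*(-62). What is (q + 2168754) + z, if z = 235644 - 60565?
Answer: 380975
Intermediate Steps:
q = -1962858
z = 175079
(q + 2168754) + z = (-1962858 + 2168754) + 175079 = 205896 + 175079 = 380975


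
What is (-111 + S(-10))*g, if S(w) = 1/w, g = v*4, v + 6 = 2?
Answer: 8888/5 ≈ 1777.6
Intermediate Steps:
v = -4 (v = -6 + 2 = -4)
g = -16 (g = -4*4 = -16)
(-111 + S(-10))*g = (-111 + 1/(-10))*(-16) = (-111 - 1/10)*(-16) = -1111/10*(-16) = 8888/5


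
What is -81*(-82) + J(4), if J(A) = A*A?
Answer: 6658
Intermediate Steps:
J(A) = A²
-81*(-82) + J(4) = -81*(-82) + 4² = 6642 + 16 = 6658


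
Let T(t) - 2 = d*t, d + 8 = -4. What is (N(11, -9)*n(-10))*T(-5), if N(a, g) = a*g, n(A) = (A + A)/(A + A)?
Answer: -6138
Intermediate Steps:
d = -12 (d = -8 - 4 = -12)
T(t) = 2 - 12*t
n(A) = 1 (n(A) = (2*A)/((2*A)) = (2*A)*(1/(2*A)) = 1)
(N(11, -9)*n(-10))*T(-5) = ((11*(-9))*1)*(2 - 12*(-5)) = (-99*1)*(2 + 60) = -99*62 = -6138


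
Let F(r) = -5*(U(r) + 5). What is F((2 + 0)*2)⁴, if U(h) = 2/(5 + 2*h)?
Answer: 12594450625/28561 ≈ 4.4097e+5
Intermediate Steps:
F(r) = -25 - 10/(5 + 2*r) (F(r) = -5*(2/(5 + 2*r) + 5) = -5*(5 + 2/(5 + 2*r)) = -25 - 10/(5 + 2*r))
F((2 + 0)*2)⁴ = (5*(-27 - 10*(2 + 0)*2)/(5 + 2*((2 + 0)*2)))⁴ = (5*(-27 - 20*2)/(5 + 2*(2*2)))⁴ = (5*(-27 - 10*4)/(5 + 2*4))⁴ = (5*(-27 - 40)/(5 + 8))⁴ = (5*(-67)/13)⁴ = (5*(1/13)*(-67))⁴ = (-335/13)⁴ = 12594450625/28561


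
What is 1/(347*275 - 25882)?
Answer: 1/69543 ≈ 1.4380e-5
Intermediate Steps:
1/(347*275 - 25882) = 1/(95425 - 25882) = 1/69543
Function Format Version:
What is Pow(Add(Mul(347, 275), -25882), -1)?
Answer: Rational(1, 69543) ≈ 1.4380e-5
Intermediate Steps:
Pow(Add(Mul(347, 275), -25882), -1) = Pow(Add(95425, -25882), -1) = Pow(69543, -1) = Rational(1, 69543)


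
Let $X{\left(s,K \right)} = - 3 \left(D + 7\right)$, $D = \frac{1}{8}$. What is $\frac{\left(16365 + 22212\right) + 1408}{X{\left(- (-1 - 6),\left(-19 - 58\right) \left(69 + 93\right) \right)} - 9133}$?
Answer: $- \frac{63976}{14647} \approx -4.3679$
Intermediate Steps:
$D = \frac{1}{8} \approx 0.125$
$X{\left(s,K \right)} = - \frac{171}{8}$ ($X{\left(s,K \right)} = - 3 \left(\frac{1}{8} + 7\right) = \left(-3\right) \frac{57}{8} = - \frac{171}{8}$)
$\frac{\left(16365 + 22212\right) + 1408}{X{\left(- (-1 - 6),\left(-19 - 58\right) \left(69 + 93\right) \right)} - 9133} = \frac{\left(16365 + 22212\right) + 1408}{- \frac{171}{8} - 9133} = \frac{38577 + 1408}{- \frac{73235}{8}} = 39985 \left(- \frac{8}{73235}\right) = - \frac{63976}{14647}$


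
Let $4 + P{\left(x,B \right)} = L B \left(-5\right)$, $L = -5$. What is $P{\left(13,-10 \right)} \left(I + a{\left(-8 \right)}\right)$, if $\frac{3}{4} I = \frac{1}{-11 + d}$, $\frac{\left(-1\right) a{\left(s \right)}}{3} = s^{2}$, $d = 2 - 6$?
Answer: $\frac{2195576}{45} \approx 48791.0$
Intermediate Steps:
$d = -4$ ($d = 2 - 6 = -4$)
$a{\left(s \right)} = - 3 s^{2}$
$I = - \frac{4}{45}$ ($I = \frac{4}{3 \left(-11 - 4\right)} = \frac{4}{3 \left(-15\right)} = \frac{4}{3} \left(- \frac{1}{15}\right) = - \frac{4}{45} \approx -0.088889$)
$P{\left(x,B \right)} = -4 + 25 B$ ($P{\left(x,B \right)} = -4 + - 5 B \left(-5\right) = -4 + 25 B$)
$P{\left(13,-10 \right)} \left(I + a{\left(-8 \right)}\right) = \left(-4 + 25 \left(-10\right)\right) \left(- \frac{4}{45} - 3 \left(-8\right)^{2}\right) = \left(-4 - 250\right) \left(- \frac{4}{45} - 192\right) = - 254 \left(- \frac{4}{45} - 192\right) = \left(-254\right) \left(- \frac{8644}{45}\right) = \frac{2195576}{45}$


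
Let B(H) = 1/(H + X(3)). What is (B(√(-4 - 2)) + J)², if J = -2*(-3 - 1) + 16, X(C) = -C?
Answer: (1585*I + 3408*√6)/(3*(I + 2*√6)) ≈ 566.41 - 7.773*I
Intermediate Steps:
J = 24 (J = -2*(-4) + 16 = 8 + 16 = 24)
B(H) = 1/(-3 + H) (B(H) = 1/(H - 1*3) = 1/(H - 3) = 1/(-3 + H))
(B(√(-4 - 2)) + J)² = (1/(-3 + √(-4 - 2)) + 24)² = (1/(-3 + √(-6)) + 24)² = (1/(-3 + I*√6) + 24)² = (24 + 1/(-3 + I*√6))²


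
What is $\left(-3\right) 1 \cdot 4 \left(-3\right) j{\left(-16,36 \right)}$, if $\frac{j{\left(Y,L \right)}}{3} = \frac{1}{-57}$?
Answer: $- \frac{36}{19} \approx -1.8947$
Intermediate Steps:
$j{\left(Y,L \right)} = - \frac{1}{19}$ ($j{\left(Y,L \right)} = \frac{3}{-57} = 3 \left(- \frac{1}{57}\right) = - \frac{1}{19}$)
$\left(-3\right) 1 \cdot 4 \left(-3\right) j{\left(-16,36 \right)} = \left(-3\right) 1 \cdot 4 \left(-3\right) \left(- \frac{1}{19}\right) = \left(-3\right) 4 \left(-3\right) \left(- \frac{1}{19}\right) = \left(-12\right) \left(-3\right) \left(- \frac{1}{19}\right) = 36 \left(- \frac{1}{19}\right) = - \frac{36}{19}$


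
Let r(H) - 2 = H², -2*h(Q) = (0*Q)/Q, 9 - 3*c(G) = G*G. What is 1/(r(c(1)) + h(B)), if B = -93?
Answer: 9/82 ≈ 0.10976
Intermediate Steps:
c(G) = 3 - G²/3 (c(G) = 3 - G*G/3 = 3 - G²/3)
h(Q) = 0 (h(Q) = -0*Q/(2*Q) = -0/Q = -½*0 = 0)
r(H) = 2 + H²
1/(r(c(1)) + h(B)) = 1/((2 + (3 - ⅓*1²)²) + 0) = 1/((2 + (3 - ⅓*1)²) + 0) = 1/((2 + (3 - ⅓)²) + 0) = 1/((2 + (8/3)²) + 0) = 1/((2 + 64/9) + 0) = 1/(82/9 + 0) = 1/(82/9) = 9/82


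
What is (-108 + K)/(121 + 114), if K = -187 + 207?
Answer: -88/235 ≈ -0.37447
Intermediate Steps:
K = 20
(-108 + K)/(121 + 114) = (-108 + 20)/(121 + 114) = -88/235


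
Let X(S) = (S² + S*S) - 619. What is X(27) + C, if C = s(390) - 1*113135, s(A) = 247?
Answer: -112049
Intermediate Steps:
X(S) = -619 + 2*S² (X(S) = (S² + S²) - 619 = 2*S² - 619 = -619 + 2*S²)
C = -112888 (C = 247 - 1*113135 = 247 - 113135 = -112888)
X(27) + C = (-619 + 2*27²) - 112888 = (-619 + 2*729) - 112888 = (-619 + 1458) - 112888 = 839 - 112888 = -112049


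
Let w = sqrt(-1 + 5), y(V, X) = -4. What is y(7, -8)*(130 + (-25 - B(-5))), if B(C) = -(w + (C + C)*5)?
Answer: -228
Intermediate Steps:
w = 2 (w = sqrt(4) = 2)
B(C) = -2 - 10*C (B(C) = -(2 + (C + C)*5) = -(2 + (2*C)*5) = -(2 + 10*C) = -2 - 10*C)
y(7, -8)*(130 + (-25 - B(-5))) = -4*(130 + (-25 - (-2 - 10*(-5)))) = -4*(130 + (-25 - (-2 + 50))) = -4*(130 + (-25 - 1*48)) = -4*(130 + (-25 - 48)) = -4*(130 - 73) = -4*57 = -228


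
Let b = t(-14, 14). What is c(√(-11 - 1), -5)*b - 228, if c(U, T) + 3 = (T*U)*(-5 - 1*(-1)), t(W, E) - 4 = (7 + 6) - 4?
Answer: -267 + 520*I*√3 ≈ -267.0 + 900.67*I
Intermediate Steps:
t(W, E) = 13 (t(W, E) = 4 + ((7 + 6) - 4) = 4 + (13 - 4) = 4 + 9 = 13)
b = 13
c(U, T) = -3 - 4*T*U (c(U, T) = -3 + (T*U)*(-5 - 1*(-1)) = -3 + (T*U)*(-5 + 1) = -3 + (T*U)*(-4) = -3 - 4*T*U)
c(√(-11 - 1), -5)*b - 228 = (-3 - 4*(-5)*√(-11 - 1))*13 - 228 = (-3 - 4*(-5)*√(-12))*13 - 228 = (-3 - 4*(-5)*2*I*√3)*13 - 228 = (-3 + 40*I*√3)*13 - 228 = (-39 + 520*I*√3) - 228 = -267 + 520*I*√3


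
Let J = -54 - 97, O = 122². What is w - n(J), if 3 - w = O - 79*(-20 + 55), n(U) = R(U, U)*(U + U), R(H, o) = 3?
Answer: -11210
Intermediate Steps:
O = 14884
J = -151
n(U) = 6*U (n(U) = 3*(U + U) = 3*(2*U) = 6*U)
w = -12116 (w = 3 - (14884 - 79*(-20 + 55)) = 3 - (14884 - 79*35) = 3 - (14884 - 1*2765) = 3 - (14884 - 2765) = 3 - 1*12119 = 3 - 12119 = -12116)
w - n(J) = -12116 - 6*(-151) = -12116 - 1*(-906) = -12116 + 906 = -11210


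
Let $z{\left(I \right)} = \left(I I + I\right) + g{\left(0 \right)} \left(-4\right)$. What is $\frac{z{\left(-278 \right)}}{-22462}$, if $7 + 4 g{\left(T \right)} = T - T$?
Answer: $- \frac{77013}{22462} \approx -3.4286$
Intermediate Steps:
$g{\left(T \right)} = - \frac{7}{4}$ ($g{\left(T \right)} = - \frac{7}{4} + \frac{T - T}{4} = - \frac{7}{4} + \frac{1}{4} \cdot 0 = - \frac{7}{4} + 0 = - \frac{7}{4}$)
$z{\left(I \right)} = 7 + I + I^{2}$ ($z{\left(I \right)} = \left(I I + I\right) - -7 = \left(I^{2} + I\right) + 7 = \left(I + I^{2}\right) + 7 = 7 + I + I^{2}$)
$\frac{z{\left(-278 \right)}}{-22462} = \frac{7 - 278 + \left(-278\right)^{2}}{-22462} = \left(7 - 278 + 77284\right) \left(- \frac{1}{22462}\right) = 77013 \left(- \frac{1}{22462}\right) = - \frac{77013}{22462}$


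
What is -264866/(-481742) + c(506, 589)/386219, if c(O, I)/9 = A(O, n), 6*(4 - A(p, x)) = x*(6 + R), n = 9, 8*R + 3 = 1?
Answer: 409104916573/744231653992 ≈ 0.54970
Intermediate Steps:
R = -1/4 (R = -3/8 + (1/8)*1 = -3/8 + 1/8 = -1/4 ≈ -0.25000)
A(p, x) = 4 - 23*x/24 (A(p, x) = 4 - x*(6 - 1/4)/6 = 4 - x*23/(6*4) = 4 - 23*x/24)
c(O, I) = -333/8 (c(O, I) = 9*(4 - 23/24*9) = 9*(4 - 69/8) = 9*(-37/8) = -333/8)
-264866/(-481742) + c(506, 589)/386219 = -264866/(-481742) - 333/8/386219 = -264866*(-1/481742) - 333/8*1/386219 = 132433/240871 - 333/3089752 = 409104916573/744231653992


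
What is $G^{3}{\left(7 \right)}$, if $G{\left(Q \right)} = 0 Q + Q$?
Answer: $343$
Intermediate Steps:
$G{\left(Q \right)} = Q$ ($G{\left(Q \right)} = 0 + Q = Q$)
$G^{3}{\left(7 \right)} = 7^{3} = 343$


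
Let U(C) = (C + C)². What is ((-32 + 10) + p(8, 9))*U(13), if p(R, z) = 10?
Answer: -8112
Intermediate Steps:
U(C) = 4*C² (U(C) = (2*C)² = 4*C²)
((-32 + 10) + p(8, 9))*U(13) = ((-32 + 10) + 10)*(4*13²) = (-22 + 10)*(4*169) = -12*676 = -8112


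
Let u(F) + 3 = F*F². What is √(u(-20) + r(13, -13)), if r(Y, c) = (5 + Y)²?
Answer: I*√7679 ≈ 87.63*I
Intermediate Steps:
u(F) = -3 + F³ (u(F) = -3 + F*F² = -3 + F³)
√(u(-20) + r(13, -13)) = √((-3 + (-20)³) + (5 + 13)²) = √((-3 - 8000) + 18²) = √(-8003 + 324) = √(-7679) = I*√7679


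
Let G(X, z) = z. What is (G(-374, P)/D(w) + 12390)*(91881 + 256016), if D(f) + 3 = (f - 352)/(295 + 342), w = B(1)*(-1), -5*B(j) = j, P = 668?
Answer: 24014091396680/5657 ≈ 4.2450e+9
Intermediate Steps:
B(j) = -j/5
w = ⅕ (w = -⅕*1*(-1) = -⅕*(-1) = ⅕ ≈ 0.20000)
D(f) = -2263/637 + f/637 (D(f) = -3 + (f - 352)/(295 + 342) = -3 + (-352 + f)/637 = -3 + (-352 + f)*(1/637) = -3 + (-352/637 + f/637) = -2263/637 + f/637)
(G(-374, P)/D(w) + 12390)*(91881 + 256016) = (668/(-2263/637 + (1/637)*(⅕)) + 12390)*(91881 + 256016) = (668/(-2263/637 + 1/3185) + 12390)*347897 = (668/(-11314/3185) + 12390)*347897 = (668*(-3185/11314) + 12390)*347897 = (-1063790/5657 + 12390)*347897 = (69026440/5657)*347897 = 24014091396680/5657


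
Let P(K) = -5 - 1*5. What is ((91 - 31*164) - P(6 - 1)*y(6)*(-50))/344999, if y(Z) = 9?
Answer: -9493/344999 ≈ -0.027516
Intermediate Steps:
P(K) = -10 (P(K) = -5 - 5 = -10)
((91 - 31*164) - P(6 - 1)*y(6)*(-50))/344999 = ((91 - 31*164) - (-10*9)*(-50))/344999 = ((91 - 5084) - (-90)*(-50))*(1/344999) = (-4993 - 1*4500)*(1/344999) = (-4993 - 4500)*(1/344999) = -9493*1/344999 = -9493/344999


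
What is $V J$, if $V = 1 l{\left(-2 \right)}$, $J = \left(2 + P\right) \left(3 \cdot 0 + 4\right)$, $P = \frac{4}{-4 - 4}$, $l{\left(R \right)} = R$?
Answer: $-12$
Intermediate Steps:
$P = - \frac{1}{2}$ ($P = \frac{4}{-8} = 4 \left(- \frac{1}{8}\right) = - \frac{1}{2} \approx -0.5$)
$J = 6$ ($J = \left(2 - \frac{1}{2}\right) \left(3 \cdot 0 + 4\right) = \frac{3 \left(0 + 4\right)}{2} = \frac{3}{2} \cdot 4 = 6$)
$V = -2$ ($V = 1 \left(-2\right) = -2$)
$V J = \left(-2\right) 6 = -12$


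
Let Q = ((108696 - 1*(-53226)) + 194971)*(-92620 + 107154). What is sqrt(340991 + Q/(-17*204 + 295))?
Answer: I*sqrt(13025540743487)/3173 ≈ 1137.4*I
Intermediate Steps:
Q = 5187082862 (Q = ((108696 + 53226) + 194971)*14534 = (161922 + 194971)*14534 = 356893*14534 = 5187082862)
sqrt(340991 + Q/(-17*204 + 295)) = sqrt(340991 + 5187082862/(-17*204 + 295)) = sqrt(340991 + 5187082862/(-3468 + 295)) = sqrt(340991 + 5187082862/(-3173)) = sqrt(340991 + 5187082862*(-1/3173)) = sqrt(340991 - 5187082862/3173) = sqrt(-4105118419/3173) = I*sqrt(13025540743487)/3173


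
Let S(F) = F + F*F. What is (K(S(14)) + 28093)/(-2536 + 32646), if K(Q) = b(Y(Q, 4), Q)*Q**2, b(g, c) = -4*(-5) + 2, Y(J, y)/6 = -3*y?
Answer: 998293/30110 ≈ 33.155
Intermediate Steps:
Y(J, y) = -18*y (Y(J, y) = 6*(-3*y) = -18*y)
S(F) = F + F**2
b(g, c) = 22 (b(g, c) = 20 + 2 = 22)
K(Q) = 22*Q**2
(K(S(14)) + 28093)/(-2536 + 32646) = (22*(14*(1 + 14))**2 + 28093)/(-2536 + 32646) = (22*(14*15)**2 + 28093)/30110 = (22*210**2 + 28093)*(1/30110) = (22*44100 + 28093)*(1/30110) = (970200 + 28093)*(1/30110) = 998293*(1/30110) = 998293/30110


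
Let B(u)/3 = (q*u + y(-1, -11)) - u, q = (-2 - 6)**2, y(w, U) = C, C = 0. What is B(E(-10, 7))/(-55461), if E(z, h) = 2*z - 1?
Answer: 189/2641 ≈ 0.071564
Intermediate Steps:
E(z, h) = -1 + 2*z
y(w, U) = 0
q = 64 (q = (-8)**2 = 64)
B(u) = 189*u (B(u) = 3*((64*u + 0) - u) = 3*(64*u - u) = 3*(63*u) = 189*u)
B(E(-10, 7))/(-55461) = (189*(-1 + 2*(-10)))/(-55461) = (189*(-1 - 20))*(-1/55461) = (189*(-21))*(-1/55461) = -3969*(-1/55461) = 189/2641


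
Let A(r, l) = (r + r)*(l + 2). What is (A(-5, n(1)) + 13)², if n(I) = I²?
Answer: 289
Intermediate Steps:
A(r, l) = 2*r*(2 + l) (A(r, l) = (2*r)*(2 + l) = 2*r*(2 + l))
(A(-5, n(1)) + 13)² = (2*(-5)*(2 + 1²) + 13)² = (2*(-5)*(2 + 1) + 13)² = (2*(-5)*3 + 13)² = (-30 + 13)² = (-17)² = 289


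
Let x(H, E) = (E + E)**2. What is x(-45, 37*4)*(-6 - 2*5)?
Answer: -1401856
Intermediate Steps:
x(H, E) = 4*E**2 (x(H, E) = (2*E)**2 = 4*E**2)
x(-45, 37*4)*(-6 - 2*5) = (4*(37*4)**2)*(-6 - 2*5) = (4*148**2)*(-6 - 10) = (4*21904)*(-16) = 87616*(-16) = -1401856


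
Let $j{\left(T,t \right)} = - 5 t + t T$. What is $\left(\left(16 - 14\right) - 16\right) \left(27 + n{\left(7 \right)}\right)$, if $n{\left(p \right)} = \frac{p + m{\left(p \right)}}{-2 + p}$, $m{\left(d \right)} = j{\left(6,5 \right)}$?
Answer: $- \frac{2058}{5} \approx -411.6$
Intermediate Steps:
$j{\left(T,t \right)} = - 5 t + T t$
$m{\left(d \right)} = 5$ ($m{\left(d \right)} = 5 \left(-5 + 6\right) = 5 \cdot 1 = 5$)
$n{\left(p \right)} = \frac{5 + p}{-2 + p}$ ($n{\left(p \right)} = \frac{p + 5}{-2 + p} = \frac{5 + p}{-2 + p}$)
$\left(\left(16 - 14\right) - 16\right) \left(27 + n{\left(7 \right)}\right) = \left(\left(16 - 14\right) - 16\right) \left(27 + \frac{5 + 7}{-2 + 7}\right) = \left(2 - 16\right) \left(27 + \frac{1}{5} \cdot 12\right) = - 14 \left(27 + \frac{1}{5} \cdot 12\right) = - 14 \left(27 + \frac{12}{5}\right) = \left(-14\right) \frac{147}{5} = - \frac{2058}{5}$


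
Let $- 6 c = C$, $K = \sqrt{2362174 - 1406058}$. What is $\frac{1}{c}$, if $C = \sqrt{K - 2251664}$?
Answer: $\frac{3 i \sqrt{2}}{\sqrt{1125832 - \sqrt{239029}}} \approx 0.0039994 i$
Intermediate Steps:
$K = 2 \sqrt{239029}$ ($K = \sqrt{956116} = 2 \sqrt{239029} \approx 977.81$)
$C = \sqrt{-2251664 + 2 \sqrt{239029}}$ ($C = \sqrt{2 \sqrt{239029} - 2251664} = \sqrt{-2251664 + 2 \sqrt{239029}} \approx 1500.2 i$)
$c = - \frac{\sqrt{-2251664 + 2 \sqrt{239029}}}{6} \approx - 250.04 i$
$\frac{1}{c} = \frac{1}{\left(- \frac{1}{6}\right) i \sqrt{2251664 - 2 \sqrt{239029}}} = \frac{6 i}{\sqrt{2251664 - 2 \sqrt{239029}}}$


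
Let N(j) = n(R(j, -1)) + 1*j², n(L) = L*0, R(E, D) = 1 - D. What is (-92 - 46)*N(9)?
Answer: -11178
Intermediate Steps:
n(L) = 0
N(j) = j² (N(j) = 0 + 1*j² = 0 + j² = j²)
(-92 - 46)*N(9) = (-92 - 46)*9² = -138*81 = -11178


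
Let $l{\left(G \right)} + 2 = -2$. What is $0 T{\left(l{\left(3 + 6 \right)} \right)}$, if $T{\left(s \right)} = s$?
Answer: $0$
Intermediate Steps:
$l{\left(G \right)} = -4$ ($l{\left(G \right)} = -2 - 2 = -4$)
$0 T{\left(l{\left(3 + 6 \right)} \right)} = 0 \left(-4\right) = 0$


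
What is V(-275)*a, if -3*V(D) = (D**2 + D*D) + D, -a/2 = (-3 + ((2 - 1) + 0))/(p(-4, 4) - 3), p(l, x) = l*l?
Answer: -201300/13 ≈ -15485.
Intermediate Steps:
p(l, x) = l**2
a = 4/13 (a = -2*(-3 + ((2 - 1) + 0))/((-4)**2 - 3) = -2*(-3 + (1 + 0))/(16 - 3) = -2*(-3 + 1)/13 = -(-4)/13 = -2*(-2/13) = 4/13 ≈ 0.30769)
V(D) = -2*D**2/3 - D/3 (V(D) = -((D**2 + D*D) + D)/3 = -((D**2 + D**2) + D)/3 = -(2*D**2 + D)/3 = -(D + 2*D**2)/3 = -2*D**2/3 - D/3)
V(-275)*a = -1/3*(-275)*(1 + 2*(-275))*(4/13) = -1/3*(-275)*(1 - 550)*(4/13) = -1/3*(-275)*(-549)*(4/13) = -50325*4/13 = -201300/13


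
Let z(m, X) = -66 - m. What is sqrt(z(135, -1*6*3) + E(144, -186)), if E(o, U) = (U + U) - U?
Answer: 3*I*sqrt(43) ≈ 19.672*I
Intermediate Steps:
E(o, U) = U (E(o, U) = 2*U - U = U)
sqrt(z(135, -1*6*3) + E(144, -186)) = sqrt((-66 - 1*135) - 186) = sqrt((-66 - 135) - 186) = sqrt(-201 - 186) = sqrt(-387) = 3*I*sqrt(43)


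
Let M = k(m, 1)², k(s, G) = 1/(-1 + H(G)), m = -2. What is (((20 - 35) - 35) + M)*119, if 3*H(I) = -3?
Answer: -23681/4 ≈ -5920.3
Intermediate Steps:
H(I) = -1 (H(I) = (⅓)*(-3) = -1)
k(s, G) = -½ (k(s, G) = 1/(-1 - 1) = 1/(-2) = -½)
M = ¼ (M = (-½)² = ¼ ≈ 0.25000)
(((20 - 35) - 35) + M)*119 = (((20 - 35) - 35) + ¼)*119 = ((-15 - 35) + ¼)*119 = (-50 + ¼)*119 = -199/4*119 = -23681/4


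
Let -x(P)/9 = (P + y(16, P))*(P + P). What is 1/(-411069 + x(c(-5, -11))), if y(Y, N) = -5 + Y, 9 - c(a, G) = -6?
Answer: -1/418089 ≈ -2.3918e-6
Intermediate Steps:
c(a, G) = 15 (c(a, G) = 9 - 1*(-6) = 9 + 6 = 15)
x(P) = -18*P*(11 + P) (x(P) = -9*(P + (-5 + 16))*(P + P) = -9*(P + 11)*2*P = -9*(11 + P)*2*P = -18*P*(11 + P))
1/(-411069 + x(c(-5, -11))) = 1/(-411069 - 18*15*(11 + 15)) = 1/(-411069 - 18*15*26) = 1/(-411069 - 7020) = 1/(-418089) = -1/418089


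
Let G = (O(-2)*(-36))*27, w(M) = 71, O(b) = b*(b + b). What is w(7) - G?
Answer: 7847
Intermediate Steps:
O(b) = 2*b² (O(b) = b*(2*b) = 2*b²)
G = -7776 (G = ((2*(-2)²)*(-36))*27 = ((2*4)*(-36))*27 = (8*(-36))*27 = -288*27 = -7776)
w(7) - G = 71 - 1*(-7776) = 71 + 7776 = 7847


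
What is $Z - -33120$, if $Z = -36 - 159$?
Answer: $32925$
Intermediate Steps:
$Z = -195$ ($Z = -36 - 159 = -195$)
$Z - -33120 = -195 - -33120 = -195 + 33120 = 32925$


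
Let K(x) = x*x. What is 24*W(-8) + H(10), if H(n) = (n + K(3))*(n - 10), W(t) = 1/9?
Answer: 8/3 ≈ 2.6667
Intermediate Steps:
K(x) = x**2
W(t) = 1/9
H(n) = (-10 + n)*(9 + n) (H(n) = (n + 3**2)*(n - 10) = (n + 9)*(-10 + n) = (9 + n)*(-10 + n) = (-10 + n)*(9 + n))
24*W(-8) + H(10) = 24*(1/9) + (-90 + 10**2 - 1*10) = 8/3 + (-90 + 100 - 10) = 8/3 + 0 = 8/3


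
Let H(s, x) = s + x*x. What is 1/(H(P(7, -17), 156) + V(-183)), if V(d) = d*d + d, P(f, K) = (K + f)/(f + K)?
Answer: 1/57643 ≈ 1.7348e-5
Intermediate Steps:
P(f, K) = 1 (P(f, K) = (K + f)/(K + f) = 1)
H(s, x) = s + x²
V(d) = d + d² (V(d) = d² + d = d + d²)
1/(H(P(7, -17), 156) + V(-183)) = 1/((1 + 156²) - 183*(1 - 183)) = 1/((1 + 24336) - 183*(-182)) = 1/(24337 + 33306) = 1/57643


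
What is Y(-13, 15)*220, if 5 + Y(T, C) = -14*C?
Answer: -47300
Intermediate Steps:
Y(T, C) = -5 - 14*C
Y(-13, 15)*220 = (-5 - 14*15)*220 = (-5 - 210)*220 = -215*220 = -47300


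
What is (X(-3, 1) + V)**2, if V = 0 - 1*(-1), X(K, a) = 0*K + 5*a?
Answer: 36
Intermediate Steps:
X(K, a) = 5*a (X(K, a) = 0 + 5*a = 5*a)
V = 1 (V = 0 + 1 = 1)
(X(-3, 1) + V)**2 = (5*1 + 1)**2 = (5 + 1)**2 = 6**2 = 36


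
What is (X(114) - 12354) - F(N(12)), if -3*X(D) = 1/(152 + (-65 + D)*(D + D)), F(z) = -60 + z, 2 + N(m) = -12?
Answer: -417176161/33972 ≈ -12280.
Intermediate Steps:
N(m) = -14 (N(m) = -2 - 12 = -14)
X(D) = -1/(3*(152 + 2*D*(-65 + D))) (X(D) = -1/(3*(152 + (-65 + D)*(D + D))) = -1/(3*(152 + (-65 + D)*(2*D))) = -1/(3*(152 + 2*D*(-65 + D))))
(X(114) - 12354) - F(N(12)) = (-1/(456 - 390*114 + 6*114²) - 12354) - (-60 - 14) = (-1/(456 - 44460 + 6*12996) - 12354) - 1*(-74) = (-1/(456 - 44460 + 77976) - 12354) + 74 = (-1/33972 - 12354) + 74 = -419690089/33972 + 74 = -417176161/33972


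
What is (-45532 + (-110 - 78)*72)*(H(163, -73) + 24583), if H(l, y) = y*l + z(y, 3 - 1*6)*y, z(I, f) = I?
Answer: -1063991884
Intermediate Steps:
H(l, y) = y**2 + l*y (H(l, y) = y*l + y*y = l*y + y**2 = y**2 + l*y)
(-45532 + (-110 - 78)*72)*(H(163, -73) + 24583) = (-45532 + (-110 - 78)*72)*(-73*(163 - 73) + 24583) = (-45532 - 188*72)*(-73*90 + 24583) = (-45532 - 13536)*(-6570 + 24583) = -59068*18013 = -1063991884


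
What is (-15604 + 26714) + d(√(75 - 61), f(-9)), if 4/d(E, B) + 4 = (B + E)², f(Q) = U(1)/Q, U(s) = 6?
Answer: 18943396/1705 + 108*√14/1705 ≈ 11111.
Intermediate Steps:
f(Q) = 6/Q
d(E, B) = 4/(-4 + (B + E)²)
(-15604 + 26714) + d(√(75 - 61), f(-9)) = (-15604 + 26714) + 4/(-4 + (6/(-9) + √(75 - 61))²) = 11110 + 4/(-4 + (6*(-⅑) + √14)²) = 11110 + 4/(-4 + (-⅔ + √14)²)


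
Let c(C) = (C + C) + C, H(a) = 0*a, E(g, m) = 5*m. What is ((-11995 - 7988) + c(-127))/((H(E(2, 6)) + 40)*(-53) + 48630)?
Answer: -10182/23255 ≈ -0.43784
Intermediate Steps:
H(a) = 0
c(C) = 3*C (c(C) = 2*C + C = 3*C)
((-11995 - 7988) + c(-127))/((H(E(2, 6)) + 40)*(-53) + 48630) = ((-11995 - 7988) + 3*(-127))/((0 + 40)*(-53) + 48630) = (-19983 - 381)/(40*(-53) + 48630) = -20364/(-2120 + 48630) = -20364/46510 = -20364*1/46510 = -10182/23255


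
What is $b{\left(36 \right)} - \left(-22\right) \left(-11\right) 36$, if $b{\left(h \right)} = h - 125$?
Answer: $-8801$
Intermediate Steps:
$b{\left(h \right)} = -125 + h$
$b{\left(36 \right)} - \left(-22\right) \left(-11\right) 36 = \left(-125 + 36\right) - \left(-22\right) \left(-11\right) 36 = -89 - 242 \cdot 36 = -89 - 8712 = -8801$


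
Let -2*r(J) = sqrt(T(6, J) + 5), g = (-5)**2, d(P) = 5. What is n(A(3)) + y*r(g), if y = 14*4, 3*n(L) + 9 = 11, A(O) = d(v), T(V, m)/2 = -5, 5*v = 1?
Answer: 2/3 - 28*I*sqrt(5) ≈ 0.66667 - 62.61*I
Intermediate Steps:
v = 1/5 (v = (1/5)*1 = 1/5 ≈ 0.20000)
T(V, m) = -10 (T(V, m) = 2*(-5) = -10)
A(O) = 5
n(L) = 2/3 (n(L) = -3 + (1/3)*11 = -3 + 11/3 = 2/3)
g = 25
r(J) = -I*sqrt(5)/2 (r(J) = -sqrt(-10 + 5)/2 = -I*sqrt(5)/2)
y = 56
n(A(3)) + y*r(g) = 2/3 + 56*(-I*sqrt(5)/2) = 2/3 - 28*I*sqrt(5)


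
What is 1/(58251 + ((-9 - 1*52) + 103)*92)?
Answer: 1/62115 ≈ 1.6099e-5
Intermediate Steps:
1/(58251 + ((-9 - 1*52) + 103)*92) = 1/(58251 + ((-9 - 52) + 103)*92) = 1/(58251 + (-61 + 103)*92) = 1/(58251 + 42*92) = 1/(58251 + 3864) = 1/62115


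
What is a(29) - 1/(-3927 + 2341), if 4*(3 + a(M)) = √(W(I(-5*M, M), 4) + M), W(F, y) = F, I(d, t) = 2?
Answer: -4757/1586 + √31/4 ≈ -1.6074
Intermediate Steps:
a(M) = -3 + √(2 + M)/4
a(29) - 1/(-3927 + 2341) = (-3 + √(2 + 29)/4) - 1/(-3927 + 2341) = (-3 + √31/4) - 1/(-1586) = (-3 + √31/4) - 1*(-1/1586) = (-3 + √31/4) + 1/1586 = -4757/1586 + √31/4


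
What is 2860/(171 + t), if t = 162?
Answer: 2860/333 ≈ 8.5886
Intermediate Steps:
2860/(171 + t) = 2860/(171 + 162) = 2860/333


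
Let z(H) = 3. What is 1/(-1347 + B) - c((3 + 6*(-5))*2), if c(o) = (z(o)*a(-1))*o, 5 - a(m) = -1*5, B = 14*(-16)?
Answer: 2545019/1571 ≈ 1620.0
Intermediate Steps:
B = -224
a(m) = 10 (a(m) = 5 - (-1)*5 = 5 - 1*(-5) = 5 + 5 = 10)
c(o) = 30*o (c(o) = (3*10)*o = 30*o)
1/(-1347 + B) - c((3 + 6*(-5))*2) = 1/(-1347 - 224) - 30*(3 + 6*(-5))*2 = 1/(-1571) - 30*(3 - 30)*2 = -1/1571 - 30*(-27*2) = -1/1571 - 30*(-54) = -1/1571 - 1*(-1620) = -1/1571 + 1620 = 2545019/1571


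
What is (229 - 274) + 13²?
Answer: 124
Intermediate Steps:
(229 - 274) + 13² = -45 + 169 = 124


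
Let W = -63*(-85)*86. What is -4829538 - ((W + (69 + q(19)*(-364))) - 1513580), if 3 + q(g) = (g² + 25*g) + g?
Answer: -3466429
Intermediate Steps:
q(g) = -3 + g² + 26*g (q(g) = -3 + ((g² + 25*g) + g) = -3 + (g² + 26*g) = -3 + g² + 26*g)
W = 460530 (W = 5355*86 = 460530)
-4829538 - ((W + (69 + q(19)*(-364))) - 1513580) = -4829538 - ((460530 + (69 + (-3 + 19² + 26*19)*(-364))) - 1513580) = -4829538 - ((460530 + (69 + (-3 + 361 + 494)*(-364))) - 1513580) = -4829538 - ((460530 + (69 + 852*(-364))) - 1513580) = -4829538 - ((460530 + (69 - 310128)) - 1513580) = -4829538 - ((460530 - 310059) - 1513580) = -4829538 - (150471 - 1513580) = -4829538 - 1*(-1363109) = -4829538 + 1363109 = -3466429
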